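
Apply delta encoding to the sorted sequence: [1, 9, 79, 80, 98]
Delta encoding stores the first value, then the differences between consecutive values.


First value: 1
Deltas:
  9 - 1 = 8
  79 - 9 = 70
  80 - 79 = 1
  98 - 80 = 18


Delta encoded: [1, 8, 70, 1, 18]


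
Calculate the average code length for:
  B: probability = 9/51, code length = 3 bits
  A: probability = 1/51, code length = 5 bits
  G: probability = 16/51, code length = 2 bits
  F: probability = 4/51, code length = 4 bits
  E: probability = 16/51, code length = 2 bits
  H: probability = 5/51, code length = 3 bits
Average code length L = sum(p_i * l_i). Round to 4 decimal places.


Weighted contributions p_i * l_i:
  B: (9/51) * 3 = 27/51
  A: (1/51) * 5 = 5/51
  G: (16/51) * 2 = 32/51
  F: (4/51) * 4 = 16/51
  E: (16/51) * 2 = 32/51
  H: (5/51) * 3 = 15/51
Sum = (27 + 5 + 32 + 16 + 32 + 15)/51 = 127/51

L = 127/51 = 2.4902 bits/symbol


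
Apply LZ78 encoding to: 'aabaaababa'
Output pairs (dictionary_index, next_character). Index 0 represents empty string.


LZ78 encoding steps:
Dictionary: {0: ''}
Step 1: w='' (idx 0), next='a' -> output (0, 'a'), add 'a' as idx 1
Step 2: w='a' (idx 1), next='b' -> output (1, 'b'), add 'ab' as idx 2
Step 3: w='a' (idx 1), next='a' -> output (1, 'a'), add 'aa' as idx 3
Step 4: w='ab' (idx 2), next='a' -> output (2, 'a'), add 'aba' as idx 4
Step 5: w='' (idx 0), next='b' -> output (0, 'b'), add 'b' as idx 5
Step 6: w='a' (idx 1), end of input -> output (1, '')


Encoded: [(0, 'a'), (1, 'b'), (1, 'a'), (2, 'a'), (0, 'b'), (1, '')]


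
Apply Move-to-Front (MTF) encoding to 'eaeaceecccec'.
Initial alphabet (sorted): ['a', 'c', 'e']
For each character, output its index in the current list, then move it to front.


MTF encoding:
'e': index 2 in ['a', 'c', 'e'] -> ['e', 'a', 'c']
'a': index 1 in ['e', 'a', 'c'] -> ['a', 'e', 'c']
'e': index 1 in ['a', 'e', 'c'] -> ['e', 'a', 'c']
'a': index 1 in ['e', 'a', 'c'] -> ['a', 'e', 'c']
'c': index 2 in ['a', 'e', 'c'] -> ['c', 'a', 'e']
'e': index 2 in ['c', 'a', 'e'] -> ['e', 'c', 'a']
'e': index 0 in ['e', 'c', 'a'] -> ['e', 'c', 'a']
'c': index 1 in ['e', 'c', 'a'] -> ['c', 'e', 'a']
'c': index 0 in ['c', 'e', 'a'] -> ['c', 'e', 'a']
'c': index 0 in ['c', 'e', 'a'] -> ['c', 'e', 'a']
'e': index 1 in ['c', 'e', 'a'] -> ['e', 'c', 'a']
'c': index 1 in ['e', 'c', 'a'] -> ['c', 'e', 'a']


Output: [2, 1, 1, 1, 2, 2, 0, 1, 0, 0, 1, 1]


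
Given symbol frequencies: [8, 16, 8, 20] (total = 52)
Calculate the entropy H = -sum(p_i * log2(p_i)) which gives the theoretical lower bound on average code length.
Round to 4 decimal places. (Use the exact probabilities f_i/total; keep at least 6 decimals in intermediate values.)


Per-symbol terms -p_i * log2(p_i) with p_i = f_i/52:
  p = 8/52 = 0.153846: log2(p) = -2.700440, -p*log2(p) = 0.415452
  p = 16/52 = 0.307692: log2(p) = -1.700440, -p*log2(p) = 0.523212
  p = 8/52 = 0.153846: log2(p) = -2.700440, -p*log2(p) = 0.415452
  p = 20/52 = 0.384615: log2(p) = -1.378512, -p*log2(p) = 0.530197
H = 0.415452 + 0.523212 + 0.415452 + 0.530197 = 1.884313

H = 1.8843 bits/symbol


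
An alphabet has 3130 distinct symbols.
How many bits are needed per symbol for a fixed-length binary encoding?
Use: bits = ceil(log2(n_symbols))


log2(3130) = 11.6119
Bracket: 2^11 = 2048 < 3130 <= 2^12 = 4096
So ceil(log2(3130)) = 12

bits = ceil(log2(3130)) = ceil(11.6119) = 12 bits


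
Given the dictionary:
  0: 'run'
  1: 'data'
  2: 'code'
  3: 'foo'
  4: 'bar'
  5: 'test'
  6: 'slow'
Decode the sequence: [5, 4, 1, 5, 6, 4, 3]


Look up each index in the dictionary:
  5 -> 'test'
  4 -> 'bar'
  1 -> 'data'
  5 -> 'test'
  6 -> 'slow'
  4 -> 'bar'
  3 -> 'foo'

Decoded: "test bar data test slow bar foo"


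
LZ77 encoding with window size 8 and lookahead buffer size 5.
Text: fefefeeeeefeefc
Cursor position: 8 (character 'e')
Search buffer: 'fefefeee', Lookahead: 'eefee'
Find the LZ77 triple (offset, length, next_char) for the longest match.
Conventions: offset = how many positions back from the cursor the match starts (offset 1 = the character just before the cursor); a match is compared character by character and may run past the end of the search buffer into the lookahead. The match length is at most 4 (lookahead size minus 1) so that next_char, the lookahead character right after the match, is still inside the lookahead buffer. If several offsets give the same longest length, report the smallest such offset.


Try each offset into the search buffer:
  offset=1 (pos 7, char 'e'): match length 2
  offset=2 (pos 6, char 'e'): match length 2
  offset=3 (pos 5, char 'e'): match length 2
  offset=4 (pos 4, char 'f'): match length 0
  offset=5 (pos 3, char 'e'): match length 1
  offset=6 (pos 2, char 'f'): match length 0
  offset=7 (pos 1, char 'e'): match length 1
  offset=8 (pos 0, char 'f'): match length 0
Longest match has length 2, found at offsets 1, 2, 3; take the smallest, offset 1.
next_char = character at position 8 + 2 = 10 -> 'f'

Best match: offset=1, length=2 (matching 'ee' starting at position 7)
LZ77 triple: (1, 2, 'f')


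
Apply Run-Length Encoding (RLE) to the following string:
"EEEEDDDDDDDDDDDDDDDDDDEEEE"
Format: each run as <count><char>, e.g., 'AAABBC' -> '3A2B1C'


Scanning runs left to right:
  i=0: run of 'E' x 4 -> '4E'
  i=4: run of 'D' x 18 -> '18D'
  i=22: run of 'E' x 4 -> '4E'

RLE = 4E18D4E


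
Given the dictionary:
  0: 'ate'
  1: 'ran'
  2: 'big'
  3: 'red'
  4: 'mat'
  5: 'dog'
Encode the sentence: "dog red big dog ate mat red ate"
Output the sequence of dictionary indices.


Look up each word in the dictionary:
  'dog' -> 5
  'red' -> 3
  'big' -> 2
  'dog' -> 5
  'ate' -> 0
  'mat' -> 4
  'red' -> 3
  'ate' -> 0

Encoded: [5, 3, 2, 5, 0, 4, 3, 0]


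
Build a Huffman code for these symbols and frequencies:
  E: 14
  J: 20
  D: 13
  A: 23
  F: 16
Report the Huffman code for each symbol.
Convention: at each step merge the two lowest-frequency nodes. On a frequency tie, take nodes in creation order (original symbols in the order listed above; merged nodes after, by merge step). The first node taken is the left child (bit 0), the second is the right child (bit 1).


Huffman tree construction:
Step 1: Merge D(13) + E(14) = 27
Step 2: Merge F(16) + J(20) = 36
Step 3: Merge A(23) + (D+E)(27) = 50
Step 4: Merge (F+J)(36) + (A+(D+E))(50) = 86
Read each symbol's code off the tree from the root (left child = 0, right child = 1).

Codes:
  E: 111 (length 3)
  J: 01 (length 2)
  D: 110 (length 3)
  A: 10 (length 2)
  F: 00 (length 2)
Average code length: 199/86 = 2.3140 bits/symbol


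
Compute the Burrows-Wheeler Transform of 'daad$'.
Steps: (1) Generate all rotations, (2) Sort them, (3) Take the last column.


Rotations (sorted):
  0: $daad -> last char: d
  1: aad$d -> last char: d
  2: ad$da -> last char: a
  3: d$daa -> last char: a
  4: daad$ -> last char: $


BWT = ddaa$


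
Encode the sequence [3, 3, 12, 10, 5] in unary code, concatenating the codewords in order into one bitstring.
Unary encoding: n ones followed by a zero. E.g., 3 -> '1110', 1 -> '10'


Encode each number as n ones followed by a terminating 0:
  3 -> 1110 (4 bits)
  3 -> 1110 (4 bits)
  12 -> 1111111111110 (13 bits)
  10 -> 11111111110 (11 bits)
  5 -> 111110 (6 bits)
Total length = 4 + 4 + 13 + 11 + 6 = 38 bits.

Unary([3, 3, 12, 10, 5]) = 11101110111111111111011111111110111110 (38 bits)


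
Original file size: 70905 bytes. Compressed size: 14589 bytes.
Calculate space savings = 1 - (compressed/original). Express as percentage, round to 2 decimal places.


ratio = compressed/original = 14589/70905 = 0.205754
savings = 1 - ratio = 1 - 0.205754 = 0.794246
as a percentage: 0.794246 * 100 = 79.42%

Space savings = 1 - 14589/70905 = 79.42%


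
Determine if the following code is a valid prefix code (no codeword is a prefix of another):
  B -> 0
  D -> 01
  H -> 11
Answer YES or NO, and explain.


Checking each pair (does one codeword prefix another?):
  B='0' vs D='01': prefix -- VIOLATION

NO -- this is NOT a valid prefix code. B (0) is a prefix of D (01).


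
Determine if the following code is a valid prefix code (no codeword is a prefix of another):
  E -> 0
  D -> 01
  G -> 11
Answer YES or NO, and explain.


Checking each pair (does one codeword prefix another?):
  E='0' vs D='01': prefix -- VIOLATION

NO -- this is NOT a valid prefix code. E (0) is a prefix of D (01).


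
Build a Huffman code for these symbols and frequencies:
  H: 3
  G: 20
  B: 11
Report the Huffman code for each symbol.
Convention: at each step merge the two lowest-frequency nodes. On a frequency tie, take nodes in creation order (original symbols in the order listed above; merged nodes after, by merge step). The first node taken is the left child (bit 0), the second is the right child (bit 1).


Huffman tree construction:
Step 1: Merge H(3) + B(11) = 14
Step 2: Merge (H+B)(14) + G(20) = 34
Read each symbol's code off the tree from the root (left child = 0, right child = 1).

Codes:
  H: 00 (length 2)
  G: 1 (length 1)
  B: 01 (length 2)
Average code length: 48/34 = 1.4118 bits/symbol


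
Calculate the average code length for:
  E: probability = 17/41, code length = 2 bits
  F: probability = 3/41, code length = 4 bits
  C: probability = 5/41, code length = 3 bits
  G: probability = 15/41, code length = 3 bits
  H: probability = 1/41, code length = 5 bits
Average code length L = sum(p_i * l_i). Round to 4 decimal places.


Weighted contributions p_i * l_i:
  E: (17/41) * 2 = 34/41
  F: (3/41) * 4 = 12/41
  C: (5/41) * 3 = 15/41
  G: (15/41) * 3 = 45/41
  H: (1/41) * 5 = 5/41
Sum = (34 + 12 + 15 + 45 + 5)/41 = 111/41

L = 111/41 = 2.7073 bits/symbol


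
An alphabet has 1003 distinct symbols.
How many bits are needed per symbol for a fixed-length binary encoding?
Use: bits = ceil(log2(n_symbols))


log2(1003) = 9.9701
Bracket: 2^9 = 512 < 1003 <= 2^10 = 1024
So ceil(log2(1003)) = 10

bits = ceil(log2(1003)) = ceil(9.9701) = 10 bits


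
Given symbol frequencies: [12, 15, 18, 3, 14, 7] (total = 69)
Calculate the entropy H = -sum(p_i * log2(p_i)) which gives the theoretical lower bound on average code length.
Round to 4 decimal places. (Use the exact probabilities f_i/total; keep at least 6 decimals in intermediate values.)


Per-symbol terms -p_i * log2(p_i) with p_i = f_i/69:
  p = 12/69 = 0.173913: log2(p) = -2.523562, -p*log2(p) = 0.438880
  p = 15/69 = 0.217391: log2(p) = -2.201634, -p*log2(p) = 0.478616
  p = 18/69 = 0.260870: log2(p) = -1.938599, -p*log2(p) = 0.505722
  p = 3/69 = 0.043478: log2(p) = -4.523562, -p*log2(p) = 0.196677
  p = 14/69 = 0.202899: log2(p) = -2.301170, -p*log2(p) = 0.466904
  p = 7/69 = 0.101449: log2(p) = -3.301170, -p*log2(p) = 0.334901
H = 0.438880 + 0.478616 + 0.505722 + 0.196677 + 0.466904 + 0.334901 = 2.421700

H = 2.4217 bits/symbol


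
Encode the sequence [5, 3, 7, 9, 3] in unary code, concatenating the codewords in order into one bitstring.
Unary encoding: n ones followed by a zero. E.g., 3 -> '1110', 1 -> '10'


Encode each number as n ones followed by a terminating 0:
  5 -> 111110 (6 bits)
  3 -> 1110 (4 bits)
  7 -> 11111110 (8 bits)
  9 -> 1111111110 (10 bits)
  3 -> 1110 (4 bits)
Total length = 6 + 4 + 8 + 10 + 4 = 32 bits.

Unary([5, 3, 7, 9, 3]) = 11111011101111111011111111101110 (32 bits)


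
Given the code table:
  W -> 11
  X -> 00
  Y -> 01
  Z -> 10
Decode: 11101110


Decoding:
11 -> W
10 -> Z
11 -> W
10 -> Z


Result: WZWZ


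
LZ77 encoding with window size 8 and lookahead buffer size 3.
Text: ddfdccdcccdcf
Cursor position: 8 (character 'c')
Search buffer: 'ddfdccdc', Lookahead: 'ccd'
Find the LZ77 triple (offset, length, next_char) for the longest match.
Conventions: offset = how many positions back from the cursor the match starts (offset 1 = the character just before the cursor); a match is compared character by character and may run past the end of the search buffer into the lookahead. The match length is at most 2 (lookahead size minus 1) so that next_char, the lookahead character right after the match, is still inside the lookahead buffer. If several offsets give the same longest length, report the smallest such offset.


Try each offset into the search buffer:
  offset=1 (pos 7, char 'c'): match length 2
  offset=2 (pos 6, char 'd'): match length 0
  offset=3 (pos 5, char 'c'): match length 1
  offset=4 (pos 4, char 'c'): match length 2
  offset=5 (pos 3, char 'd'): match length 0
  offset=6 (pos 2, char 'f'): match length 0
  offset=7 (pos 1, char 'd'): match length 0
  offset=8 (pos 0, char 'd'): match length 0
Longest match has length 2, found at offsets 1, 4; take the smallest, offset 1.
next_char = character at position 8 + 2 = 10 -> 'd'

Best match: offset=1, length=2 (matching 'cc' starting at position 7)
LZ77 triple: (1, 2, 'd')


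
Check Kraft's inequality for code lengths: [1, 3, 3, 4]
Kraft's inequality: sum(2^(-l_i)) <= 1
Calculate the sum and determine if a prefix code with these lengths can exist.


Sum = 2^(-1) + 2^(-3) + 2^(-3) + 2^(-4)
    = 0.5 + 0.125 + 0.125 + 0.0625
    = 13/16 = 0.8125
Since 0.8125 <= 1, Kraft's inequality IS satisfied.
A prefix code with these lengths CAN exist.

Kraft sum = 0.8125. Satisfied.


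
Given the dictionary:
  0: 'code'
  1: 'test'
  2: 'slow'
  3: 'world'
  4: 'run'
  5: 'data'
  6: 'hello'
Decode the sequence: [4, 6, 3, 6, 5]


Look up each index in the dictionary:
  4 -> 'run'
  6 -> 'hello'
  3 -> 'world'
  6 -> 'hello'
  5 -> 'data'

Decoded: "run hello world hello data"


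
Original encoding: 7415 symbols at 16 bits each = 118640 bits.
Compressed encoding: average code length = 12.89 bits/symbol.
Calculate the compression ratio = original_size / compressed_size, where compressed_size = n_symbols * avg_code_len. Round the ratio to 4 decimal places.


original_size = n_symbols * orig_bits = 7415 * 16 = 118640 bits
compressed_size = n_symbols * avg_code_len = 7415 * 12.89 = 95579.35 bits
ratio = original_size / compressed_size = 118640 / 95579.35 = 1.2413

Compression ratio = 1.2413


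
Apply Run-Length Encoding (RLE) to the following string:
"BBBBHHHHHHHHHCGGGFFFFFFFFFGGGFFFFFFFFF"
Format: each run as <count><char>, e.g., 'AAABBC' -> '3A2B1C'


Scanning runs left to right:
  i=0: run of 'B' x 4 -> '4B'
  i=4: run of 'H' x 9 -> '9H'
  i=13: run of 'C' x 1 -> '1C'
  i=14: run of 'G' x 3 -> '3G'
  i=17: run of 'F' x 9 -> '9F'
  i=26: run of 'G' x 3 -> '3G'
  i=29: run of 'F' x 9 -> '9F'

RLE = 4B9H1C3G9F3G9F


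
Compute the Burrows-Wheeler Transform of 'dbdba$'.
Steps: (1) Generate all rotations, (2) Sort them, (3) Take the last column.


Rotations (sorted):
  0: $dbdba -> last char: a
  1: a$dbdb -> last char: b
  2: ba$dbd -> last char: d
  3: bdba$d -> last char: d
  4: dba$db -> last char: b
  5: dbdba$ -> last char: $


BWT = abddb$


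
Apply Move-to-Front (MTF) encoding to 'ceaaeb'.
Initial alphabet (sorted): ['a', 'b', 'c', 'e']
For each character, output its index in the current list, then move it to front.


MTF encoding:
'c': index 2 in ['a', 'b', 'c', 'e'] -> ['c', 'a', 'b', 'e']
'e': index 3 in ['c', 'a', 'b', 'e'] -> ['e', 'c', 'a', 'b']
'a': index 2 in ['e', 'c', 'a', 'b'] -> ['a', 'e', 'c', 'b']
'a': index 0 in ['a', 'e', 'c', 'b'] -> ['a', 'e', 'c', 'b']
'e': index 1 in ['a', 'e', 'c', 'b'] -> ['e', 'a', 'c', 'b']
'b': index 3 in ['e', 'a', 'c', 'b'] -> ['b', 'e', 'a', 'c']


Output: [2, 3, 2, 0, 1, 3]


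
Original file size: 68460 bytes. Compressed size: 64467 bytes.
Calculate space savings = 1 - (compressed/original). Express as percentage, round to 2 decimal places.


ratio = compressed/original = 64467/68460 = 0.941674
savings = 1 - ratio = 1 - 0.941674 = 0.058326
as a percentage: 0.058326 * 100 = 5.83%

Space savings = 1 - 64467/68460 = 5.83%


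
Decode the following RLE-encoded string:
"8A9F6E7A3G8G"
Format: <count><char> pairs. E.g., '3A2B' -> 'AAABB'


Expanding each <count><char> pair:
  8A -> 'AAAAAAAA'
  9F -> 'FFFFFFFFF'
  6E -> 'EEEEEE'
  7A -> 'AAAAAAA'
  3G -> 'GGG'
  8G -> 'GGGGGGGG'

Decoded = AAAAAAAAFFFFFFFFFEEEEEEAAAAAAAGGGGGGGGGGG


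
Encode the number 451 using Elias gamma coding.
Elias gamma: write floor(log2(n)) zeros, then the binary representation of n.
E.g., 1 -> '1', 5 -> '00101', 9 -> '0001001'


num_bits = floor(log2(451)) + 1 = 9
leading_zeros = num_bits - 1 = 8
binary(451) = 111000011

Elias gamma(451) = '00000000' + '111000011' = 00000000111000011 (17 bits)


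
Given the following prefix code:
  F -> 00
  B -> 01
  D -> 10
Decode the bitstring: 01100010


Decoding step by step:
Bits 01 -> B
Bits 10 -> D
Bits 00 -> F
Bits 10 -> D


Decoded message: BDFD


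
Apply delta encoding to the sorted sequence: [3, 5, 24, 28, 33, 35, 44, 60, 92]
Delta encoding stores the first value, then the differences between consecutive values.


First value: 3
Deltas:
  5 - 3 = 2
  24 - 5 = 19
  28 - 24 = 4
  33 - 28 = 5
  35 - 33 = 2
  44 - 35 = 9
  60 - 44 = 16
  92 - 60 = 32


Delta encoded: [3, 2, 19, 4, 5, 2, 9, 16, 32]


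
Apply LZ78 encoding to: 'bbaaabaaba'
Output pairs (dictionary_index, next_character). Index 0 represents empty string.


LZ78 encoding steps:
Dictionary: {0: ''}
Step 1: w='' (idx 0), next='b' -> output (0, 'b'), add 'b' as idx 1
Step 2: w='b' (idx 1), next='a' -> output (1, 'a'), add 'ba' as idx 2
Step 3: w='' (idx 0), next='a' -> output (0, 'a'), add 'a' as idx 3
Step 4: w='a' (idx 3), next='b' -> output (3, 'b'), add 'ab' as idx 4
Step 5: w='a' (idx 3), next='a' -> output (3, 'a'), add 'aa' as idx 5
Step 6: w='ba' (idx 2), end of input -> output (2, '')


Encoded: [(0, 'b'), (1, 'a'), (0, 'a'), (3, 'b'), (3, 'a'), (2, '')]


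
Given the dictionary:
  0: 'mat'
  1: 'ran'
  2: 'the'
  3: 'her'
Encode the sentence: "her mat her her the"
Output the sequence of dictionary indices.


Look up each word in the dictionary:
  'her' -> 3
  'mat' -> 0
  'her' -> 3
  'her' -> 3
  'the' -> 2

Encoded: [3, 0, 3, 3, 2]


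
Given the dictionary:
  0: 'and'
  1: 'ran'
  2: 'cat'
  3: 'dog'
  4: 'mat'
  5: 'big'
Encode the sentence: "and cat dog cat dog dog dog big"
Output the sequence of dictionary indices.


Look up each word in the dictionary:
  'and' -> 0
  'cat' -> 2
  'dog' -> 3
  'cat' -> 2
  'dog' -> 3
  'dog' -> 3
  'dog' -> 3
  'big' -> 5

Encoded: [0, 2, 3, 2, 3, 3, 3, 5]


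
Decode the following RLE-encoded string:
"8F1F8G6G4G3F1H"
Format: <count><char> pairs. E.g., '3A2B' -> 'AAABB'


Expanding each <count><char> pair:
  8F -> 'FFFFFFFF'
  1F -> 'F'
  8G -> 'GGGGGGGG'
  6G -> 'GGGGGG'
  4G -> 'GGGG'
  3F -> 'FFF'
  1H -> 'H'

Decoded = FFFFFFFFFGGGGGGGGGGGGGGGGGGFFFH


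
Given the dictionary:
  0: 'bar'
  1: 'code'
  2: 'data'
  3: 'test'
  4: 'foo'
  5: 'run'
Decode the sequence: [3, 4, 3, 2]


Look up each index in the dictionary:
  3 -> 'test'
  4 -> 'foo'
  3 -> 'test'
  2 -> 'data'

Decoded: "test foo test data"


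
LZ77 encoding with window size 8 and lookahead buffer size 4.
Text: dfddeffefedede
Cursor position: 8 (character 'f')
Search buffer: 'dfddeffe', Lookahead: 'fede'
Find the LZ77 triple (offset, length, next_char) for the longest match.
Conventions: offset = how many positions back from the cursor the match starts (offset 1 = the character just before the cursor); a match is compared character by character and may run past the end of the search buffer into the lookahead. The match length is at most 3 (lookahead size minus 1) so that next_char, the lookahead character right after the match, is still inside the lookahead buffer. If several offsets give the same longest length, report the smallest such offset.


Try each offset into the search buffer:
  offset=1 (pos 7, char 'e'): match length 0
  offset=2 (pos 6, char 'f'): match length 2
  offset=3 (pos 5, char 'f'): match length 1
  offset=4 (pos 4, char 'e'): match length 0
  offset=5 (pos 3, char 'd'): match length 0
  offset=6 (pos 2, char 'd'): match length 0
  offset=7 (pos 1, char 'f'): match length 1
  offset=8 (pos 0, char 'd'): match length 0
Longest match has length 2 at offset 2.
next_char = character at position 8 + 2 = 10 -> 'd'

Best match: offset=2, length=2 (matching 'fe' starting at position 6)
LZ77 triple: (2, 2, 'd')


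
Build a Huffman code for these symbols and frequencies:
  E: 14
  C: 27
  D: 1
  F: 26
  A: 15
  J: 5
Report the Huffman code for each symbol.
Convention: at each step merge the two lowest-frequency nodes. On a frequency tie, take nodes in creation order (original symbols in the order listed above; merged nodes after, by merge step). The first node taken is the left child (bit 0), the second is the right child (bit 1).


Huffman tree construction:
Step 1: Merge D(1) + J(5) = 6
Step 2: Merge (D+J)(6) + E(14) = 20
Step 3: Merge A(15) + ((D+J)+E)(20) = 35
Step 4: Merge F(26) + C(27) = 53
Step 5: Merge (A+((D+J)+E))(35) + (F+C)(53) = 88
Read each symbol's code off the tree from the root (left child = 0, right child = 1).

Codes:
  E: 011 (length 3)
  C: 11 (length 2)
  D: 0100 (length 4)
  F: 10 (length 2)
  A: 00 (length 2)
  J: 0101 (length 4)
Average code length: 202/88 = 2.2955 bits/symbol


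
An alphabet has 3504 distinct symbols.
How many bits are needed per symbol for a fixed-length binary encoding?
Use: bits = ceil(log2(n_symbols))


log2(3504) = 11.7748
Bracket: 2^11 = 2048 < 3504 <= 2^12 = 4096
So ceil(log2(3504)) = 12

bits = ceil(log2(3504)) = ceil(11.7748) = 12 bits


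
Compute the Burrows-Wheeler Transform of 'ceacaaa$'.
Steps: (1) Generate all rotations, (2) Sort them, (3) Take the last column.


Rotations (sorted):
  0: $ceacaaa -> last char: a
  1: a$ceacaa -> last char: a
  2: aa$ceaca -> last char: a
  3: aaa$ceac -> last char: c
  4: acaaa$ce -> last char: e
  5: caaa$cea -> last char: a
  6: ceacaaa$ -> last char: $
  7: eacaaa$c -> last char: c


BWT = aaacea$c


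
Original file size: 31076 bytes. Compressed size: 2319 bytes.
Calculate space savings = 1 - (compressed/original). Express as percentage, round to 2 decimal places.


ratio = compressed/original = 2319/31076 = 0.074624
savings = 1 - ratio = 1 - 0.074624 = 0.925376
as a percentage: 0.925376 * 100 = 92.54%

Space savings = 1 - 2319/31076 = 92.54%


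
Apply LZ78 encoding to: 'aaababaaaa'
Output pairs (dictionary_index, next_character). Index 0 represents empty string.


LZ78 encoding steps:
Dictionary: {0: ''}
Step 1: w='' (idx 0), next='a' -> output (0, 'a'), add 'a' as idx 1
Step 2: w='a' (idx 1), next='a' -> output (1, 'a'), add 'aa' as idx 2
Step 3: w='' (idx 0), next='b' -> output (0, 'b'), add 'b' as idx 3
Step 4: w='a' (idx 1), next='b' -> output (1, 'b'), add 'ab' as idx 4
Step 5: w='aa' (idx 2), next='a' -> output (2, 'a'), add 'aaa' as idx 5
Step 6: w='a' (idx 1), end of input -> output (1, '')


Encoded: [(0, 'a'), (1, 'a'), (0, 'b'), (1, 'b'), (2, 'a'), (1, '')]


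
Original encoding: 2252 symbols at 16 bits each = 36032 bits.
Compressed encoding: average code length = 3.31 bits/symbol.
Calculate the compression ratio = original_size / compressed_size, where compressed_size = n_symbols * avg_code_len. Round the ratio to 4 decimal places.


original_size = n_symbols * orig_bits = 2252 * 16 = 36032 bits
compressed_size = n_symbols * avg_code_len = 2252 * 3.31 = 7454.12 bits
ratio = original_size / compressed_size = 36032 / 7454.12 = 4.8338

Compression ratio = 4.8338


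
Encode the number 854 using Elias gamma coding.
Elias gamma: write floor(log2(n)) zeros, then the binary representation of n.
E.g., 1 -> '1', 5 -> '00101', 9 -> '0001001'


num_bits = floor(log2(854)) + 1 = 10
leading_zeros = num_bits - 1 = 9
binary(854) = 1101010110

Elias gamma(854) = '000000000' + '1101010110' = 0000000001101010110 (19 bits)


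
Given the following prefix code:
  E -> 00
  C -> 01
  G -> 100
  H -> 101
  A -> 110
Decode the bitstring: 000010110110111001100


Decoding step by step:
Bits 00 -> E
Bits 00 -> E
Bits 101 -> H
Bits 101 -> H
Bits 101 -> H
Bits 110 -> A
Bits 01 -> C
Bits 100 -> G


Decoded message: EEHHHACG


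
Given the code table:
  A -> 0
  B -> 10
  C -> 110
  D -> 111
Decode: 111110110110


Decoding:
111 -> D
110 -> C
110 -> C
110 -> C


Result: DCCC


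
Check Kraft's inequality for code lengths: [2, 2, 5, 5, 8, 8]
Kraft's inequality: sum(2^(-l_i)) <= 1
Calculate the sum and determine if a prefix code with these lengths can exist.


Sum = 2^(-2) + 2^(-2) + 2^(-5) + 2^(-5) + 2^(-8) + 2^(-8)
    = 0.25 + 0.25 + 0.03125 + 0.03125 + 0.00390625 + 0.00390625
    = 146/256 = 0.5703125
Since 0.5703125 <= 1, Kraft's inequality IS satisfied.
A prefix code with these lengths CAN exist.

Kraft sum = 0.5703125. Satisfied.


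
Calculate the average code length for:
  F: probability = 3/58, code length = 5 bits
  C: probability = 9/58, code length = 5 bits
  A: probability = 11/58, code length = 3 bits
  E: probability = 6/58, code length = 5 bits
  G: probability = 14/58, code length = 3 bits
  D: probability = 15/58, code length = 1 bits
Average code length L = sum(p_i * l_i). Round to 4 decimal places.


Weighted contributions p_i * l_i:
  F: (3/58) * 5 = 15/58
  C: (9/58) * 5 = 45/58
  A: (11/58) * 3 = 33/58
  E: (6/58) * 5 = 30/58
  G: (14/58) * 3 = 42/58
  D: (15/58) * 1 = 15/58
Sum = (15 + 45 + 33 + 30 + 42 + 15)/58 = 180/58

L = 180/58 = 3.1034 bits/symbol


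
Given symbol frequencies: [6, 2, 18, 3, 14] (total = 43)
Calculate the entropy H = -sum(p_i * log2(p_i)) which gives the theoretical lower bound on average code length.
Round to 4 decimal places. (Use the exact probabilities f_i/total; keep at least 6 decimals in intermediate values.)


Per-symbol terms -p_i * log2(p_i) with p_i = f_i/43:
  p = 6/43 = 0.139535: log2(p) = -2.841302, -p*log2(p) = 0.396461
  p = 2/43 = 0.046512: log2(p) = -4.426265, -p*log2(p) = 0.205873
  p = 18/43 = 0.418605: log2(p) = -1.256340, -p*log2(p) = 0.525910
  p = 3/43 = 0.069767: log2(p) = -3.841302, -p*log2(p) = 0.267998
  p = 14/43 = 0.325581: log2(p) = -1.618910, -p*log2(p) = 0.527087
H = 0.396461 + 0.205873 + 0.525910 + 0.267998 + 0.527087 = 1.923329

H = 1.9233 bits/symbol


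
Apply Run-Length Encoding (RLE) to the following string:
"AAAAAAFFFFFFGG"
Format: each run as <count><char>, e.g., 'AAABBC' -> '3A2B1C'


Scanning runs left to right:
  i=0: run of 'A' x 6 -> '6A'
  i=6: run of 'F' x 6 -> '6F'
  i=12: run of 'G' x 2 -> '2G'

RLE = 6A6F2G


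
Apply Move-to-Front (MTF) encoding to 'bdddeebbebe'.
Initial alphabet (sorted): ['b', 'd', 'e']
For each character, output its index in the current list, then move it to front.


MTF encoding:
'b': index 0 in ['b', 'd', 'e'] -> ['b', 'd', 'e']
'd': index 1 in ['b', 'd', 'e'] -> ['d', 'b', 'e']
'd': index 0 in ['d', 'b', 'e'] -> ['d', 'b', 'e']
'd': index 0 in ['d', 'b', 'e'] -> ['d', 'b', 'e']
'e': index 2 in ['d', 'b', 'e'] -> ['e', 'd', 'b']
'e': index 0 in ['e', 'd', 'b'] -> ['e', 'd', 'b']
'b': index 2 in ['e', 'd', 'b'] -> ['b', 'e', 'd']
'b': index 0 in ['b', 'e', 'd'] -> ['b', 'e', 'd']
'e': index 1 in ['b', 'e', 'd'] -> ['e', 'b', 'd']
'b': index 1 in ['e', 'b', 'd'] -> ['b', 'e', 'd']
'e': index 1 in ['b', 'e', 'd'] -> ['e', 'b', 'd']


Output: [0, 1, 0, 0, 2, 0, 2, 0, 1, 1, 1]


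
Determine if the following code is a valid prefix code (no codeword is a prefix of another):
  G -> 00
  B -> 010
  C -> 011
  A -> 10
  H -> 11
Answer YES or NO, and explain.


Checking each pair (does one codeword prefix another?):
  G='00' vs B='010': no prefix
  G='00' vs C='011': no prefix
  G='00' vs A='10': no prefix
  G='00' vs H='11': no prefix
  B='010' vs G='00': no prefix
  B='010' vs C='011': no prefix
  B='010' vs A='10': no prefix
  B='010' vs H='11': no prefix
  C='011' vs G='00': no prefix
  C='011' vs B='010': no prefix
  C='011' vs A='10': no prefix
  C='011' vs H='11': no prefix
  A='10' vs G='00': no prefix
  A='10' vs B='010': no prefix
  A='10' vs C='011': no prefix
  A='10' vs H='11': no prefix
  H='11' vs G='00': no prefix
  H='11' vs B='010': no prefix
  H='11' vs C='011': no prefix
  H='11' vs A='10': no prefix
No violation found over all pairs.

YES -- this is a valid prefix code. No codeword is a prefix of any other codeword.


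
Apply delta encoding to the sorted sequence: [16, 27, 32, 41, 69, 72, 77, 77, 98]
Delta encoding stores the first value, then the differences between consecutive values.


First value: 16
Deltas:
  27 - 16 = 11
  32 - 27 = 5
  41 - 32 = 9
  69 - 41 = 28
  72 - 69 = 3
  77 - 72 = 5
  77 - 77 = 0
  98 - 77 = 21


Delta encoded: [16, 11, 5, 9, 28, 3, 5, 0, 21]


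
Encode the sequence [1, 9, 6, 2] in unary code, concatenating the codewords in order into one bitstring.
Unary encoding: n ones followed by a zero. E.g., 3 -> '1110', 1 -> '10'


Encode each number as n ones followed by a terminating 0:
  1 -> 10 (2 bits)
  9 -> 1111111110 (10 bits)
  6 -> 1111110 (7 bits)
  2 -> 110 (3 bits)
Total length = 2 + 10 + 7 + 3 = 22 bits.

Unary([1, 9, 6, 2]) = 1011111111101111110110 (22 bits)


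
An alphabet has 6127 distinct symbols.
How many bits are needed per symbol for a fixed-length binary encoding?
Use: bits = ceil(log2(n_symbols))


log2(6127) = 12.581
Bracket: 2^12 = 4096 < 6127 <= 2^13 = 8192
So ceil(log2(6127)) = 13

bits = ceil(log2(6127)) = ceil(12.581) = 13 bits


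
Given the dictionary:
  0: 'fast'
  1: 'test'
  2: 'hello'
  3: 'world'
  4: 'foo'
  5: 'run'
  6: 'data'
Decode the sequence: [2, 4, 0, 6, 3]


Look up each index in the dictionary:
  2 -> 'hello'
  4 -> 'foo'
  0 -> 'fast'
  6 -> 'data'
  3 -> 'world'

Decoded: "hello foo fast data world"


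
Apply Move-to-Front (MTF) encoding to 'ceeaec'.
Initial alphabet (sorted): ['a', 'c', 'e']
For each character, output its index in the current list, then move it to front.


MTF encoding:
'c': index 1 in ['a', 'c', 'e'] -> ['c', 'a', 'e']
'e': index 2 in ['c', 'a', 'e'] -> ['e', 'c', 'a']
'e': index 0 in ['e', 'c', 'a'] -> ['e', 'c', 'a']
'a': index 2 in ['e', 'c', 'a'] -> ['a', 'e', 'c']
'e': index 1 in ['a', 'e', 'c'] -> ['e', 'a', 'c']
'c': index 2 in ['e', 'a', 'c'] -> ['c', 'e', 'a']


Output: [1, 2, 0, 2, 1, 2]


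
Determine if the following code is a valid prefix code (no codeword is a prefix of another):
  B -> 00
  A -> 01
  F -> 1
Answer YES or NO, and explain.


Checking each pair (does one codeword prefix another?):
  B='00' vs A='01': no prefix
  B='00' vs F='1': no prefix
  A='01' vs B='00': no prefix
  A='01' vs F='1': no prefix
  F='1' vs B='00': no prefix
  F='1' vs A='01': no prefix
No violation found over all pairs.

YES -- this is a valid prefix code. No codeword is a prefix of any other codeword.


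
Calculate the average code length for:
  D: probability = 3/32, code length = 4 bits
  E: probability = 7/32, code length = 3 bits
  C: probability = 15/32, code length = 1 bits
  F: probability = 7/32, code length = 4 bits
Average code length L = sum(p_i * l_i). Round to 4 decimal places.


Weighted contributions p_i * l_i:
  D: (3/32) * 4 = 12/32
  E: (7/32) * 3 = 21/32
  C: (15/32) * 1 = 15/32
  F: (7/32) * 4 = 28/32
Sum = (12 + 21 + 15 + 28)/32 = 76/32

L = 76/32 = 2.3750 bits/symbol


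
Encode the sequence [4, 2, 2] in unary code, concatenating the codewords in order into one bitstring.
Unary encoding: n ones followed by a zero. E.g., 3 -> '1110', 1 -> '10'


Encode each number as n ones followed by a terminating 0:
  4 -> 11110 (5 bits)
  2 -> 110 (3 bits)
  2 -> 110 (3 bits)
Total length = 5 + 3 + 3 = 11 bits.

Unary([4, 2, 2]) = 11110110110 (11 bits)


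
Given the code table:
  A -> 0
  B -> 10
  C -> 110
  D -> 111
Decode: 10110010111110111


Decoding:
10 -> B
110 -> C
0 -> A
10 -> B
111 -> D
110 -> C
111 -> D


Result: BCABDCD


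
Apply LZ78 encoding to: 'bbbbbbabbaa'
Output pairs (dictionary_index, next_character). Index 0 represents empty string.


LZ78 encoding steps:
Dictionary: {0: ''}
Step 1: w='' (idx 0), next='b' -> output (0, 'b'), add 'b' as idx 1
Step 2: w='b' (idx 1), next='b' -> output (1, 'b'), add 'bb' as idx 2
Step 3: w='bb' (idx 2), next='b' -> output (2, 'b'), add 'bbb' as idx 3
Step 4: w='' (idx 0), next='a' -> output (0, 'a'), add 'a' as idx 4
Step 5: w='bb' (idx 2), next='a' -> output (2, 'a'), add 'bba' as idx 5
Step 6: w='a' (idx 4), end of input -> output (4, '')


Encoded: [(0, 'b'), (1, 'b'), (2, 'b'), (0, 'a'), (2, 'a'), (4, '')]


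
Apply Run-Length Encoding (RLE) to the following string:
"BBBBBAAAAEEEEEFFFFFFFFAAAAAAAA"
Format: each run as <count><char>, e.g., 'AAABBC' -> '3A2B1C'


Scanning runs left to right:
  i=0: run of 'B' x 5 -> '5B'
  i=5: run of 'A' x 4 -> '4A'
  i=9: run of 'E' x 5 -> '5E'
  i=14: run of 'F' x 8 -> '8F'
  i=22: run of 'A' x 8 -> '8A'

RLE = 5B4A5E8F8A


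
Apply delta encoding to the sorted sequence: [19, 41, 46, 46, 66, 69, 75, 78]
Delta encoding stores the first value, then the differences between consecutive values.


First value: 19
Deltas:
  41 - 19 = 22
  46 - 41 = 5
  46 - 46 = 0
  66 - 46 = 20
  69 - 66 = 3
  75 - 69 = 6
  78 - 75 = 3


Delta encoded: [19, 22, 5, 0, 20, 3, 6, 3]


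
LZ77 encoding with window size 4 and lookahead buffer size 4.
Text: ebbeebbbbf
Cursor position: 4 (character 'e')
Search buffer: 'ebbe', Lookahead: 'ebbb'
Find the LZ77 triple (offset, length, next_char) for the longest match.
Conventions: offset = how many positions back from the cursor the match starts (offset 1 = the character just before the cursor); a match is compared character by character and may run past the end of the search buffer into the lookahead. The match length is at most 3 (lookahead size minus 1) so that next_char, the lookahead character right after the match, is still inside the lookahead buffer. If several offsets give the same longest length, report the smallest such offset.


Try each offset into the search buffer:
  offset=1 (pos 3, char 'e'): match length 1
  offset=2 (pos 2, char 'b'): match length 0
  offset=3 (pos 1, char 'b'): match length 0
  offset=4 (pos 0, char 'e'): match length 3
Longest match has length 3 at offset 4.
next_char = character at position 4 + 3 = 7 -> 'b'

Best match: offset=4, length=3 (matching 'ebb' starting at position 0)
LZ77 triple: (4, 3, 'b')


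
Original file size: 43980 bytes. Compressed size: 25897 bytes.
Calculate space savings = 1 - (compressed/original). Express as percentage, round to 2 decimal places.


ratio = compressed/original = 25897/43980 = 0.588836
savings = 1 - ratio = 1 - 0.588836 = 0.411164
as a percentage: 0.411164 * 100 = 41.12%

Space savings = 1 - 25897/43980 = 41.12%


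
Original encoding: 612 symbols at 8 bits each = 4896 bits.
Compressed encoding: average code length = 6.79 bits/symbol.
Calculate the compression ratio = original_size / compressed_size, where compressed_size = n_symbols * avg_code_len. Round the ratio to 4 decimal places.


original_size = n_symbols * orig_bits = 612 * 8 = 4896 bits
compressed_size = n_symbols * avg_code_len = 612 * 6.79 = 4155.48 bits
ratio = original_size / compressed_size = 4896 / 4155.48 = 1.1782

Compression ratio = 1.1782


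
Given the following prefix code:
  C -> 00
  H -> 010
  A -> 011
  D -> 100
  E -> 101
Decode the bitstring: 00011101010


Decoding step by step:
Bits 00 -> C
Bits 011 -> A
Bits 101 -> E
Bits 010 -> H


Decoded message: CAEH


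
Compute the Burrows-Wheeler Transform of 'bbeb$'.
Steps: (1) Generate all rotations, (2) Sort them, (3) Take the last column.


Rotations (sorted):
  0: $bbeb -> last char: b
  1: b$bbe -> last char: e
  2: bbeb$ -> last char: $
  3: beb$b -> last char: b
  4: eb$bb -> last char: b


BWT = be$bb


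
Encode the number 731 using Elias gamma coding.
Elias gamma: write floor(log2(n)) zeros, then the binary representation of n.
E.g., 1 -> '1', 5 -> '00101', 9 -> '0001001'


num_bits = floor(log2(731)) + 1 = 10
leading_zeros = num_bits - 1 = 9
binary(731) = 1011011011

Elias gamma(731) = '000000000' + '1011011011' = 0000000001011011011 (19 bits)


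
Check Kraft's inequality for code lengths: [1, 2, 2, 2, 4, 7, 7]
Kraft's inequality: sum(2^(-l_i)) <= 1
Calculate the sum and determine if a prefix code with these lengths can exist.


Sum = 2^(-1) + 2^(-2) + 2^(-2) + 2^(-2) + 2^(-4) + 2^(-7) + 2^(-7)
    = 0.5 + 0.25 + 0.25 + 0.25 + 0.0625 + 0.0078125 + 0.0078125
    = 170/128 = 1.328125
Since 1.328125 > 1, Kraft's inequality is NOT satisfied.
A prefix code with these lengths CANNOT exist.

Kraft sum = 1.328125. Not satisfied.


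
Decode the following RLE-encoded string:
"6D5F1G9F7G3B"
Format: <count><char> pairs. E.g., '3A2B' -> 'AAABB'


Expanding each <count><char> pair:
  6D -> 'DDDDDD'
  5F -> 'FFFFF'
  1G -> 'G'
  9F -> 'FFFFFFFFF'
  7G -> 'GGGGGGG'
  3B -> 'BBB'

Decoded = DDDDDDFFFFFGFFFFFFFFFGGGGGGGBBB


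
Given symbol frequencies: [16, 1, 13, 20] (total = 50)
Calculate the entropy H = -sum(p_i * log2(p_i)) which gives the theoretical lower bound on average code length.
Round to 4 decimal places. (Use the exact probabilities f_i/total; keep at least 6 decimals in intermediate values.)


Per-symbol terms -p_i * log2(p_i) with p_i = f_i/50:
  p = 16/50 = 0.320000: log2(p) = -1.643856, -p*log2(p) = 0.526034
  p = 1/50 = 0.020000: log2(p) = -5.643856, -p*log2(p) = 0.112877
  p = 13/50 = 0.260000: log2(p) = -1.943416, -p*log2(p) = 0.505288
  p = 20/50 = 0.400000: log2(p) = -1.321928, -p*log2(p) = 0.528771
H = 0.526034 + 0.112877 + 0.505288 + 0.528771 = 1.672970

H = 1.673 bits/symbol


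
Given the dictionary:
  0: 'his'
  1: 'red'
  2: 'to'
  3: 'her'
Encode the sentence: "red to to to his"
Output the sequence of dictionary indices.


Look up each word in the dictionary:
  'red' -> 1
  'to' -> 2
  'to' -> 2
  'to' -> 2
  'his' -> 0

Encoded: [1, 2, 2, 2, 0]


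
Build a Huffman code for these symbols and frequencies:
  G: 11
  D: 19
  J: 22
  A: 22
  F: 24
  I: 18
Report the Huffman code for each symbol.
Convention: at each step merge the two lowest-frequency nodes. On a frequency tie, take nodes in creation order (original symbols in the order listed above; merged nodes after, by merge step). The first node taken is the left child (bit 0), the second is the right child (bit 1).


Huffman tree construction:
Step 1: Merge G(11) + I(18) = 29
Step 2: Merge D(19) + J(22) = 41
Step 3: Merge A(22) + F(24) = 46
Step 4: Merge (G+I)(29) + (D+J)(41) = 70
Step 5: Merge (A+F)(46) + ((G+I)+(D+J))(70) = 116
Read each symbol's code off the tree from the root (left child = 0, right child = 1).

Codes:
  G: 100 (length 3)
  D: 110 (length 3)
  J: 111 (length 3)
  A: 00 (length 2)
  F: 01 (length 2)
  I: 101 (length 3)
Average code length: 302/116 = 2.6034 bits/symbol


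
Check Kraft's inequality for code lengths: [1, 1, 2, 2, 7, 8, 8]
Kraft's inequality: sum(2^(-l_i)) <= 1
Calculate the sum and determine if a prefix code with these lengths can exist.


Sum = 2^(-1) + 2^(-1) + 2^(-2) + 2^(-2) + 2^(-7) + 2^(-8) + 2^(-8)
    = 0.5 + 0.5 + 0.25 + 0.25 + 0.0078125 + 0.00390625 + 0.00390625
    = 388/256 = 1.515625
Since 1.515625 > 1, Kraft's inequality is NOT satisfied.
A prefix code with these lengths CANNOT exist.

Kraft sum = 1.515625. Not satisfied.


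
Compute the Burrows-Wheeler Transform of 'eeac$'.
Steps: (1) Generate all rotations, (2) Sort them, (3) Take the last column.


Rotations (sorted):
  0: $eeac -> last char: c
  1: ac$ee -> last char: e
  2: c$eea -> last char: a
  3: eac$e -> last char: e
  4: eeac$ -> last char: $


BWT = ceae$


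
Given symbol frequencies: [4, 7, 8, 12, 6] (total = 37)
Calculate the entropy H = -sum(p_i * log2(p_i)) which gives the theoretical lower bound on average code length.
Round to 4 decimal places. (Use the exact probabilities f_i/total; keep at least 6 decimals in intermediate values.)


Per-symbol terms -p_i * log2(p_i) with p_i = f_i/37:
  p = 4/37 = 0.108108: log2(p) = -3.209453, -p*log2(p) = 0.346968
  p = 7/37 = 0.189189: log2(p) = -2.402098, -p*log2(p) = 0.454451
  p = 8/37 = 0.216216: log2(p) = -2.209453, -p*log2(p) = 0.477720
  p = 12/37 = 0.324324: log2(p) = -1.624491, -p*log2(p) = 0.526862
  p = 6/37 = 0.162162: log2(p) = -2.624491, -p*log2(p) = 0.425593
H = 0.346968 + 0.454451 + 0.477720 + 0.526862 + 0.425593 = 2.231594

H = 2.2316 bits/symbol


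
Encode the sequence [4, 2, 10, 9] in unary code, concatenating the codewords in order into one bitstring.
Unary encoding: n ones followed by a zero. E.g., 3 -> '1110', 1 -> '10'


Encode each number as n ones followed by a terminating 0:
  4 -> 11110 (5 bits)
  2 -> 110 (3 bits)
  10 -> 11111111110 (11 bits)
  9 -> 1111111110 (10 bits)
Total length = 5 + 3 + 11 + 10 = 29 bits.

Unary([4, 2, 10, 9]) = 11110110111111111101111111110 (29 bits)
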